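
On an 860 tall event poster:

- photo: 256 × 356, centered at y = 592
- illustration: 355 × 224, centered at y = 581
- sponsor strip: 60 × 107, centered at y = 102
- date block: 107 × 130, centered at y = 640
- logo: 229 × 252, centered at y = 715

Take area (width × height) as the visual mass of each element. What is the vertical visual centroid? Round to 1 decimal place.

Areas → weights: photo 256·356 = 91136, illustration 355·224 = 79520, sponsor strip 60·107 = 6420, date block 107·130 = 13910, logo 229·252 = 57708; Σw = 248694.
Σw·y = 91136·592 + 79520·581 + 6420·102 + 13910·640 + 57708·715 = 150972092, so ȳ = 150972092/248694 ≈ 607.06.

y ≈ 607.1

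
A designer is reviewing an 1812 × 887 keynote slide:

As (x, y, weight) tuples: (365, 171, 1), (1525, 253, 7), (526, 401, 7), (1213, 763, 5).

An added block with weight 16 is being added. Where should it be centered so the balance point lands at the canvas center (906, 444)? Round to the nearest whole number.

After adding the added block, total weight = 1 + 7 + 7 + 5 + 16 = 36.
x: need Σw·x = 36·906 = 32616. Existing = 1·365 + 7·1525 + 7·526 + 5·1213 = 20787. Remainder 11829 / 16 ≈ 739.31.
y: need Σw·y = 36·444 = 15984. Existing = 1·171 + 7·253 + 7·401 + 5·763 = 8564. Remainder 7420 / 16 ≈ 463.75.

(739, 464)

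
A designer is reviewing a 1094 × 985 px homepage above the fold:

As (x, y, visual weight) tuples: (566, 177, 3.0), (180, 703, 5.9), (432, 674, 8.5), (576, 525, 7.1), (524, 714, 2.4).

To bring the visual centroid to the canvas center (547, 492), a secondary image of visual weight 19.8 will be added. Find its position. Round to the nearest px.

With the secondary image, Σw becomes 3.0 + 5.9 + 8.5 + 7.1 + 2.4 + 19.8 = 46.7.
x: need Σw·x = 46.7·547 = 25544.9. Existing = 3.0·566 + 5.9·180 + 8.5·432 + 7.1·576 + 2.4·524 = 11779.2. Remainder 13765.7 / 19.8 ≈ 695.24.
y: need Σw·y = 46.7·492 = 22976.4. Existing = 3.0·177 + 5.9·703 + 8.5·674 + 7.1·525 + 2.4·714 = 15848.8. Remainder 7127.6 / 19.8 ≈ 359.98.

(695, 360)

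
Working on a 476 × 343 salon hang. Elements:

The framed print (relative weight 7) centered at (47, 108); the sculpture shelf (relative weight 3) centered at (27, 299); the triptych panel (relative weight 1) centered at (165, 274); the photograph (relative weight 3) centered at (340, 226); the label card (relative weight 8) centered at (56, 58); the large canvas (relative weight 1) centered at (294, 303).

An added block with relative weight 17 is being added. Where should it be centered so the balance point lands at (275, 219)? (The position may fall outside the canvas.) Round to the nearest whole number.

(510, 317)

With the added block, Σw becomes 7 + 3 + 1 + 3 + 8 + 1 + 17 = 40.
x: need Σw·x = 40·275 = 11000. Existing = 7·47 + 3·27 + 1·165 + 3·340 + 8·56 + 1·294 = 2337. Remainder 8663 / 17 ≈ 509.59.
y: need Σw·y = 40·219 = 8760. Existing = 7·108 + 3·299 + 1·274 + 3·226 + 8·58 + 1·303 = 3372. Remainder 5388 / 17 ≈ 316.94.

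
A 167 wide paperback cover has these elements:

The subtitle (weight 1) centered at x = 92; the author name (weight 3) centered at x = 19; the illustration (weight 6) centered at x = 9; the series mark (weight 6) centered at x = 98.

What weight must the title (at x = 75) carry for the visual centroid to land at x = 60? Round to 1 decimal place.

w ≈ 11.3

Known weights sum to 1 + 3 + 6 + 6 = 16; their moment is 1·92 + 3·19 + 6·9 + 6·98 = 791.
For the centroid to hit 60: (791 + w·75) / (16 + w) = 60.
So w = (60·16 − 791)/(75 − 60) = 169/15 ≈ 11.27.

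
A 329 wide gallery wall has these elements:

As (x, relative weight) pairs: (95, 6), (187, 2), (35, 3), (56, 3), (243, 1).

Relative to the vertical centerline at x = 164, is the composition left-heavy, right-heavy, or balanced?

left-heavy

Σw = 6 + 2 + 3 + 3 + 1 = 15.
x-moment: 6·95 + 2·187 + 3·35 + 3·56 + 1·243 = 1460; centroid 1460/15 ≈ 97.33.
Since 97.3 is left of 164, the composition reads left-heavy.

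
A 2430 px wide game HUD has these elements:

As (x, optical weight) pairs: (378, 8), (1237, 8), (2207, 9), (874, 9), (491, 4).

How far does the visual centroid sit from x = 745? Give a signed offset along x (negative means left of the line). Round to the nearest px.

≈ 376 px

Σw = 8 + 8 + 9 + 9 + 4 = 38.
x-moment: 8·378 + 8·1237 + 9·2207 + 9·874 + 4·491 = 42613; centroid 42613/38 ≈ 1121.39.
Against x = 745, that's 1121.39 − 745 = 376.39.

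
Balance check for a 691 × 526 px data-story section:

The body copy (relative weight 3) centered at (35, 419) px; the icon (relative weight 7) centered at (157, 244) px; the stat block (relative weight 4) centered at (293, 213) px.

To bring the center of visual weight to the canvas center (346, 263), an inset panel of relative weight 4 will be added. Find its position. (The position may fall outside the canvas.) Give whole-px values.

After adding the inset panel, total weight = 3 + 7 + 4 + 4 = 18.
Along x: (2376 + 4·x) / 18 = 346 (existing moment 3·35 + 7·157 + 4·293 = 2376) ⇒ x = (6228 − 2376) / 4 ≈ 963.00.
Along y: (3817 + 4·y) / 18 = 263 (existing moment 3·419 + 7·244 + 4·213 = 3817) ⇒ y = (4734 − 3817) / 4 ≈ 229.25.

(963, 229)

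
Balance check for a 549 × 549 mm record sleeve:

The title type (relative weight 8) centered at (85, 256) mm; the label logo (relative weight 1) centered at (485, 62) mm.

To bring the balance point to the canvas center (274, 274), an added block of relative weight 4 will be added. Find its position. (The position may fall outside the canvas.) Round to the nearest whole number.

(599, 363)

New total weight: (8 + 1) + 4 = 13.
x: target moment 13×274 = 3562; current 8·85 + 1·485 = 1165; the added block supplies 2397, so x = 2397/4 ≈ 599.25.
y: target moment 13×274 = 3562; current 8·256 + 1·62 = 2110; the added block supplies 1452, so y = 1452/4 ≈ 363.00.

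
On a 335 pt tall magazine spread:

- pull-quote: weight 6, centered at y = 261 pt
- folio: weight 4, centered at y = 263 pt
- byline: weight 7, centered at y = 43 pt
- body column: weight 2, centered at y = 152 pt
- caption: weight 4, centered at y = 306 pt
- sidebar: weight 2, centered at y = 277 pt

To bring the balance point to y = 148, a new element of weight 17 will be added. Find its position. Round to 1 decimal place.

With the new element, Σw becomes 6 + 4 + 7 + 2 + 4 + 2 + 17 = 42.
Along y: (5001 + 17·y) / 42 = 148 (existing moment 6·261 + 4·263 + 7·43 + 2·152 + 4·306 + 2·277 = 5001) ⇒ y = (6216 − 5001) / 17 ≈ 71.47.

y ≈ 71.5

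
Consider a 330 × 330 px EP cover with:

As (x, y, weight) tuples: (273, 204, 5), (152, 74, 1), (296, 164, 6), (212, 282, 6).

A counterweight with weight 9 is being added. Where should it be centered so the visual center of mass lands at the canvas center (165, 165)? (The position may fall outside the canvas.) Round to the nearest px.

After adding the counterweight, total weight = 5 + 1 + 6 + 6 + 9 = 27.
Along x: (4565 + 9·x) / 27 = 165 (existing moment 5·273 + 1·152 + 6·296 + 6·212 = 4565) ⇒ x = (4455 − 4565) / 9 ≈ -12.22.
Along y: (3770 + 9·y) / 27 = 165 (existing moment 5·204 + 1·74 + 6·164 + 6·282 = 3770) ⇒ y = (4455 − 3770) / 9 ≈ 76.11.

(-12, 76)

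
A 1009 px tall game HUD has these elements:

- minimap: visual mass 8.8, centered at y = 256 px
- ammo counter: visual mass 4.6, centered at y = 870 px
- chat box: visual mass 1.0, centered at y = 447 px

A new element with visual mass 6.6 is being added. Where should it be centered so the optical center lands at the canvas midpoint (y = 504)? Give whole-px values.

y ≈ 588

With the new element, Σw becomes 8.8 + 4.6 + 1.0 + 6.6 = 21.0.
y: need Σw·y = 21.0·504 = 10584.0. Existing = 8.8·256 + 4.6·870 + 1.0·447 = 6701.8. Remainder 3882.2 / 6.6 ≈ 588.21.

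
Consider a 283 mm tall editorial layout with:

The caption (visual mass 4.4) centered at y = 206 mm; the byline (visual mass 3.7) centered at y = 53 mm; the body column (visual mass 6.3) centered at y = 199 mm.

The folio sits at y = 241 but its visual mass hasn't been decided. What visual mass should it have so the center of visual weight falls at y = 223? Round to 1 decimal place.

w ≈ 47.5

Known weights sum to 4.4 + 3.7 + 6.3 = 14.4; their moment is 4.4·206 + 3.7·53 + 6.3·199 = 2356.2.
For the centroid to hit 223: (2356.2 + w·241) / (14.4 + w) = 223.
So w = (223·14.4 − 2356.2)/(241 − 223) = 855.0/18 ≈ 47.50.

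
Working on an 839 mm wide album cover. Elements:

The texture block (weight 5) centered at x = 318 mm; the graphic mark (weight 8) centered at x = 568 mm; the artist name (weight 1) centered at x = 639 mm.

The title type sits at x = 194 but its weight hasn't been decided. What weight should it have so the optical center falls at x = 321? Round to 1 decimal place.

Known weights sum to 5 + 8 + 1 = 14; their moment is 5·318 + 8·568 + 1·639 = 6773.
For the centroid to hit 321: (6773 + w·194) / (14 + w) = 321.
So w = (321·14 − 6773)/(194 − 321) = -2279/-127 ≈ 17.94.

w ≈ 17.9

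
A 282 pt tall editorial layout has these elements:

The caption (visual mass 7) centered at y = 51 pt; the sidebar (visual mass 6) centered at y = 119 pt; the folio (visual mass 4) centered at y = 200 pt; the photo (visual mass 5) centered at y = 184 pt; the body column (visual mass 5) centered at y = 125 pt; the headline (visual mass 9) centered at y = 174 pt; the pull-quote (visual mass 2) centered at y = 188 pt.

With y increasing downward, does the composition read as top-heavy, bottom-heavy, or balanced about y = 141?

balanced

Weights sum to 7 + 6 + 4 + 5 + 5 + 9 + 2 = 38.
Σw·y = 5358; ȳ = 5358/38 ≈ 141.00.
That equals the midline 141 — balanced.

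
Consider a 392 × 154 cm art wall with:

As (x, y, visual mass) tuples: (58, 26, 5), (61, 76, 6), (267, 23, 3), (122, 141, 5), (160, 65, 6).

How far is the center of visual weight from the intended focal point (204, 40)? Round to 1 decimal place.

≈ 88.2 cm

Total weight = 5 + 6 + 3 + 5 + 6 = 25.
x: (5·58 + 6·61 + 3·267 + 5·122 + 6·160) / 25 = 3027 / 25 ≈ 121.08
y: (5·26 + 6·76 + 3·23 + 5·141 + 6·65) / 25 = 1750 / 25 ≈ 70.00
Offset from (204, 40): Δx ≈ -82.92, Δy ≈ 30.00; distance = √(Δx² + Δy²) ≈ 88.18.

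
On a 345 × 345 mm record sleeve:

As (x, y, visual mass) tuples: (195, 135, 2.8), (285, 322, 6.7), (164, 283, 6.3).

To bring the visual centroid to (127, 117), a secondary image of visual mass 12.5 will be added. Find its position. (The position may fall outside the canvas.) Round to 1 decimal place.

(8.4, -80.6)

After adding the secondary image, total weight = 2.8 + 6.7 + 6.3 + 12.5 = 28.3.
Along x: (3488.7 + 12.5·x) / 28.3 = 127 (existing moment 2.8·195 + 6.7·285 + 6.3·164 = 3488.7) ⇒ x = (3594.1 − 3488.7) / 12.5 ≈ 8.43.
Along y: (4318.3 + 12.5·y) / 28.3 = 117 (existing moment 2.8·135 + 6.7·322 + 6.3·283 = 4318.3) ⇒ y = (3311.1 − 4318.3) / 12.5 ≈ -80.58.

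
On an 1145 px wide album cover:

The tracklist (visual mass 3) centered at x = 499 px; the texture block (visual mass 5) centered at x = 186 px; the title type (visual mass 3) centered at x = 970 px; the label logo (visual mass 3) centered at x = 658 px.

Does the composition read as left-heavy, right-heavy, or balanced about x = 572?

left-heavy

Weights sum to 3 + 5 + 3 + 3 = 14.
Σw·x = 3·499 + 5·186 + 3·970 + 3·658 = 7311, so x̄ = 7311/14 ≈ 522.21.
Since 522.2 is left of 572, the composition reads left-heavy.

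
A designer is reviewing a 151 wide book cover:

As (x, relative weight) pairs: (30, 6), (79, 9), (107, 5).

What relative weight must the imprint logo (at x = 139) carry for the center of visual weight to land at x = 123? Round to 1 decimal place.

w ≈ 64.6

Known weights sum to 6 + 9 + 5 = 20; their moment is 6·30 + 9·79 + 5·107 = 1426.
For the centroid to hit 123: (1426 + w·139) / (20 + w) = 123.
Solving: w = (123·20 − 1426) / (139 − 123) = 1034 / 16 ≈ 64.62.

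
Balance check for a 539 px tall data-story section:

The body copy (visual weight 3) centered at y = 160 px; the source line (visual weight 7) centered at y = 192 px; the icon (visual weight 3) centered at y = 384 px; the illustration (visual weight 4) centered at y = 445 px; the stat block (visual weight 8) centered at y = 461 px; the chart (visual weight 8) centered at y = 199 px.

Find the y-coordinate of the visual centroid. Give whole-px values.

Total weight = 3 + 7 + 3 + 4 + 8 + 8 = 33.
y-moment: 3·160 + 7·192 + 3·384 + 4·445 + 8·461 + 8·199 = 10036; centroid 10036/33 ≈ 304.12.

y ≈ 304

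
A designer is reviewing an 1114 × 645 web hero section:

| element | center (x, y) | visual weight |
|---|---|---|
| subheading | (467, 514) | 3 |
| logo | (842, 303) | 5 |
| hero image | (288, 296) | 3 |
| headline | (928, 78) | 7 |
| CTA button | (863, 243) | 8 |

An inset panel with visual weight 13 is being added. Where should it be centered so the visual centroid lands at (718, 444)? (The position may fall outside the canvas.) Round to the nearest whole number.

After adding the inset panel, total weight = 3 + 5 + 3 + 7 + 8 + 13 = 39.
x: need Σw·x = 39·718 = 28002. Existing = 3·467 + 5·842 + 3·288 + 7·928 + 8·863 = 19875. Remainder 8127 / 13 ≈ 625.15.
y: need Σw·y = 39·444 = 17316. Existing = 3·514 + 5·303 + 3·296 + 7·78 + 8·243 = 6435. Remainder 10881 / 13 ≈ 837.00.

(625, 837)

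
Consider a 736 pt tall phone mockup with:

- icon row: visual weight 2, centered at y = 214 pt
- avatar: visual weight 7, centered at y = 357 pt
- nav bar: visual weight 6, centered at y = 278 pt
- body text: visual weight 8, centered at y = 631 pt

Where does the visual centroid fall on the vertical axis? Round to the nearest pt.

y ≈ 419

Weights sum to 2 + 7 + 6 + 8 = 23.
Σw·y = 2·214 + 7·357 + 6·278 + 8·631 = 9643, so ȳ = 9643/23 ≈ 419.26.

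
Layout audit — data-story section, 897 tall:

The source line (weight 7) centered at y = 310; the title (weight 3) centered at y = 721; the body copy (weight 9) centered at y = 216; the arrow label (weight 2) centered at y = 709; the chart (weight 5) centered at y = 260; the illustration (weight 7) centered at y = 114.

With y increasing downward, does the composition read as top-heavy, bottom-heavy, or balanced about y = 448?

top-heavy

Weights sum to 7 + 3 + 9 + 2 + 5 + 7 = 33.
Σw·y = 9793; ȳ = 9793/33 ≈ 296.76.
296.8 vs midline 448 → top-heavy.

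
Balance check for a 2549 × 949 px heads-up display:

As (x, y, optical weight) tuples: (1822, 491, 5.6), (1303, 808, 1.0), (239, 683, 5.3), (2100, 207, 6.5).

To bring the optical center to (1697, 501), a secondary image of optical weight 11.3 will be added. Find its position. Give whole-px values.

New total weight: (5.6 + 1.0 + 5.3 + 6.5) + 11.3 = 29.7.
Along x: (26422.9 + 11.3·x) / 29.7 = 1697 (existing moment 5.6·1822 + 1.0·1303 + 5.3·239 + 6.5·2100 = 26422.9) ⇒ x = (50400.9 − 26422.9) / 11.3 ≈ 2121.95.
Along y: (8523.0 + 11.3·y) / 29.7 = 501 (existing moment 5.6·491 + 1.0·808 + 5.3·683 + 6.5·207 = 8523.0) ⇒ y = (14879.7 − 8523.0) / 11.3 ≈ 562.54.

(2122, 563)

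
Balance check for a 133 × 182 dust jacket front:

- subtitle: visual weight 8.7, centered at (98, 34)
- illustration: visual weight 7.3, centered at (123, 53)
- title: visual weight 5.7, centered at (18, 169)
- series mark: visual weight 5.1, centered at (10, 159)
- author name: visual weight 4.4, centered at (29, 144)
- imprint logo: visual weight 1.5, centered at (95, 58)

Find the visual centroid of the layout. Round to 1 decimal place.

(66.5, 97.2)

Total weight = 8.7 + 7.3 + 5.7 + 5.1 + 4.4 + 1.5 = 32.7.
Σw·x = 2174.2; x̄ = 2174.2/32.7 ≈ 66.49.
y: moment 3177.5 / weight 32.7 ≈ 97.17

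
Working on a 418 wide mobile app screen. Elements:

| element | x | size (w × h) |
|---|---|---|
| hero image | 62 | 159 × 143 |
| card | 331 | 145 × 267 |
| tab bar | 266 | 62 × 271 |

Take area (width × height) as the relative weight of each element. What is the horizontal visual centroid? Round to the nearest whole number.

Taking area as weight: hero image 159·143 = 22737, card 145·267 = 38715, tab bar 62·271 = 16802. Sum 78254.
x-moment: 22737·62 + 38715·331 + 16802·266 = 18693691; centroid 18693691/78254 ≈ 238.88.

x ≈ 239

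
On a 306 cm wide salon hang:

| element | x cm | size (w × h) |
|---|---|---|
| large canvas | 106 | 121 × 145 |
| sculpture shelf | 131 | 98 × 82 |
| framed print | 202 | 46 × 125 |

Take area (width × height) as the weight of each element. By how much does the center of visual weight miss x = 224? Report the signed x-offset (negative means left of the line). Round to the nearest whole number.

≈ -94 cm

Areas → weights: large canvas 121·145 = 17545, sculpture shelf 98·82 = 8036, framed print 46·125 = 5750; Σw = 31331.
Σw·x = 17545·106 + 8036·131 + 5750·202 = 4073986, so x̄ = 4073986/31331 ≈ 130.03.
Against x = 224, that's 130.03 − 224 = -93.97.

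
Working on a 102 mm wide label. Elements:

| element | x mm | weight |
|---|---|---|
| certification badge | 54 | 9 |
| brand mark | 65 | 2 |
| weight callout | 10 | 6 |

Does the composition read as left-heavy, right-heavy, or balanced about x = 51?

left-heavy

Total weight = 9 + 2 + 6 = 17.
x: (9·54 + 2·65 + 6·10) / 17 = 676 / 17 ≈ 39.76
Since 39.8 is left of 51, the composition reads left-heavy.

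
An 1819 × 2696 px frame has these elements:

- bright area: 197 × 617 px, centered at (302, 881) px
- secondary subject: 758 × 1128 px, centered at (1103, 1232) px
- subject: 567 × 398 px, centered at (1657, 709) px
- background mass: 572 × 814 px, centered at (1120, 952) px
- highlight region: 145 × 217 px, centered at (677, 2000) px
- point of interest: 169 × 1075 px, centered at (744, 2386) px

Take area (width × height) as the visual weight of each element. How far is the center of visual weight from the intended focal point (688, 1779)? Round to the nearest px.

Areas: bright area 197·617 = 121549, secondary subject 758·1128 = 855024, subject 567·398 = 225666, background mass 572·814 = 465608, highlight region 145·217 = 31465, point of interest 169·1075 = 181675. Total weight = 1880987.
x-moment: 121549·302 + 855024·1103 + 225666·1657 + 465608·1120 + 31465·677 + 181675·744 = 2031676797; centroid 2031676797/1880987 ≈ 1080.11.
y-moment: 121549·881 + 855024·1232 + 225666·709 + 465608·952 + 31465·2000 + 181675·2386 = 2260136797; centroid 2260136797/1880987 ≈ 1201.57.
Relative to (688, 1779): Δ = (392.11, -577.43); |Δ| = √(392.11² + -577.43²) ≈ 697.98.

≈ 698 px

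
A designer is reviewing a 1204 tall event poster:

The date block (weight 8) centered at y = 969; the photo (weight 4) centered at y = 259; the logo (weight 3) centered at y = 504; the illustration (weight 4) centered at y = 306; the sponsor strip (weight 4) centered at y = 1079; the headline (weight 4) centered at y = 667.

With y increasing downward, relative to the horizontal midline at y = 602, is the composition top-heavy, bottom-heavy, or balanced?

bottom-heavy

Total weight = 8 + 4 + 3 + 4 + 4 + 4 = 27.
y-moment: 8·969 + 4·259 + 3·504 + 4·306 + 4·1079 + 4·667 = 18508; centroid 18508/27 ≈ 685.48.
685.5 vs midline 602 → bottom-heavy.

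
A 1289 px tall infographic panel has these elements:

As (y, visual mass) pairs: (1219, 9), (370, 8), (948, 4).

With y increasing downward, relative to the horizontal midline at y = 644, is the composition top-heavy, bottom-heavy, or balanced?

bottom-heavy

Total weight = 9 + 8 + 4 = 21.
Σw·y = 9·1219 + 8·370 + 4·948 = 17723, so ȳ = 17723/21 ≈ 843.95.
Since 844.0 is below (larger y than) 644, the composition reads bottom-heavy.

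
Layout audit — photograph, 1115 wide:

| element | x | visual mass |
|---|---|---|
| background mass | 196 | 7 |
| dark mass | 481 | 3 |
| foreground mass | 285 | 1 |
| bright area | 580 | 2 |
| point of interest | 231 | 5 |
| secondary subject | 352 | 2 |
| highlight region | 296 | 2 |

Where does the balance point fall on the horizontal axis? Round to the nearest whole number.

x ≈ 305

Weights sum to 7 + 3 + 1 + 2 + 5 + 2 + 2 = 22.
x: moment 6711 / weight 22 ≈ 305.05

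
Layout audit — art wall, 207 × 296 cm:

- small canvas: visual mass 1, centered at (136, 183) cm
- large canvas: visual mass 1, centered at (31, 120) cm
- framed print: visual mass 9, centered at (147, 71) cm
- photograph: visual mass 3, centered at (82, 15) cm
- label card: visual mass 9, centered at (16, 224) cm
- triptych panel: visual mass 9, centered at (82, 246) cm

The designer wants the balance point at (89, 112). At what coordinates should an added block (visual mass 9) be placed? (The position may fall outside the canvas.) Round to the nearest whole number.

(115, -69)

New total weight: (1 + 1 + 9 + 3 + 9 + 9) + 9 = 41.
x: target moment 41×89 = 3649; current 1·136 + 1·31 + 9·147 + 3·82 + 9·16 + 9·82 = 2618; the added block supplies 1031, so x = 1031/9 ≈ 114.56.
y: target moment 41×112 = 4592; current 1·183 + 1·120 + 9·71 + 3·15 + 9·224 + 9·246 = 5217; the added block supplies -625, so y = -625/9 ≈ -69.44.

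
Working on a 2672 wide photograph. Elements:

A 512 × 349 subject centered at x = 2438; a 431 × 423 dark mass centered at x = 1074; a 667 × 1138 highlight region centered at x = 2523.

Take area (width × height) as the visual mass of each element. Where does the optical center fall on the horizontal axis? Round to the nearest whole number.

Areas: subject 512·349 = 178688, dark mass 431·423 = 182313, highlight region 667·1138 = 759046. Total weight = 1120047.
x: (178688·2438 + 182313·1074 + 759046·2523) / 1120047 = 2546518564 / 1120047 ≈ 2273.58

x ≈ 2274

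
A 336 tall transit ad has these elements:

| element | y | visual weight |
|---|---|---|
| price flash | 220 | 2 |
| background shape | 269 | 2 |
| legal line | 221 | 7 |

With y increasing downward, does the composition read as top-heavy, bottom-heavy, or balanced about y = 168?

bottom-heavy

Total weight = 2 + 2 + 7 = 11.
y: (2·220 + 2·269 + 7·221) / 11 = 2525 / 11 ≈ 229.55
229.5 vs midline 168 → bottom-heavy.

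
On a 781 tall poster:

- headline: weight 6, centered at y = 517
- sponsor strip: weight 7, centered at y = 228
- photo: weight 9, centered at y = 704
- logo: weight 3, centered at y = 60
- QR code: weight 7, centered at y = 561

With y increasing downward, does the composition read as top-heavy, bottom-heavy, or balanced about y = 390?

Σw = 6 + 7 + 9 + 3 + 7 = 32.
y: (6·517 + 7·228 + 9·704 + 3·60 + 7·561) / 32 = 15141 / 32 ≈ 473.16
Since 473.2 is below (larger y than) 390, the composition reads bottom-heavy.

bottom-heavy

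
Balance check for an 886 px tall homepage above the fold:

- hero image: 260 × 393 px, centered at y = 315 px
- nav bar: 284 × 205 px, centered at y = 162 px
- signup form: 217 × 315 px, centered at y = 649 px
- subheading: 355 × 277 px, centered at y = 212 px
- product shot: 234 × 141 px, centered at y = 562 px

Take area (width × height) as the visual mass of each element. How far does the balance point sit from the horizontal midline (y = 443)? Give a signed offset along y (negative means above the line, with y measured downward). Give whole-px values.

Areas → weights: hero image 260·393 = 102180, nav bar 284·205 = 58220, signup form 217·315 = 68355, subheading 355·277 = 98335, product shot 234·141 = 32994; Σw = 360084.
y: (102180·315 + 58220·162 + 68355·649 + 98335·212 + 32994·562) / 360084 = 125370383 / 360084 ≈ 348.17
Difference: 348.17 − 443 ≈ -94.83.

≈ -95 px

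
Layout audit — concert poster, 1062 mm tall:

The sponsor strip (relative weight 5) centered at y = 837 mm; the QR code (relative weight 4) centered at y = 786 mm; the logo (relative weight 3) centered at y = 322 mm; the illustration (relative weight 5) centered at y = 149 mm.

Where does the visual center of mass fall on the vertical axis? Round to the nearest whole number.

y ≈ 532

Weights sum to 5 + 4 + 3 + 5 = 17.
y: (5·837 + 4·786 + 3·322 + 5·149) / 17 = 9040 / 17 ≈ 531.76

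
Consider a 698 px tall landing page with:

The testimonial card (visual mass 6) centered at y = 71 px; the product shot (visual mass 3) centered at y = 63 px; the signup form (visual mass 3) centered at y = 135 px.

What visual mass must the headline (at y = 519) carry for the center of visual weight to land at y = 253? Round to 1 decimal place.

w ≈ 7.6

Known weights sum to 6 + 3 + 3 = 12; their moment is 6·71 + 3·63 + 3·135 = 1020.
Balance at y = 253 requires (1020 + w·519) / (12 + w) = 253.
Rearranging, w·(519 − 253) = 253·12 − 1020 = 2016, so w ≈ 2016/266 = 7.58.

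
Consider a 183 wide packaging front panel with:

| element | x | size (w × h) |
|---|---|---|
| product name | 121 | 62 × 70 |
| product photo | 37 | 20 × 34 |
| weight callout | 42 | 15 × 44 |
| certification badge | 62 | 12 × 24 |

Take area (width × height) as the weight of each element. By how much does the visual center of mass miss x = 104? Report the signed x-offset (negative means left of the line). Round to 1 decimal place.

≈ -4.2

Areas → weights: product name 62·70 = 4340, product photo 20·34 = 680, weight callout 15·44 = 660, certification badge 12·24 = 288; Σw = 5968.
Σw·x = 4340·121 + 680·37 + 660·42 + 288·62 = 595876, so x̄ = 595876/5968 ≈ 99.85.
Against x = 104, that's 99.85 − 104 = -4.15.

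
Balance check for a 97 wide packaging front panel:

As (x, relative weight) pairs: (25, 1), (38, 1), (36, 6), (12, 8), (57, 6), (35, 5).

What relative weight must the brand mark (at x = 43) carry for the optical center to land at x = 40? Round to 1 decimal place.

Existing Σw = 27 (1 + 1 + 6 + 8 + 6 + 5); existing moment 1·25 + 1·38 + 6·36 + 8·12 + 6·57 + 5·35 = 892.
Set Σw·x/Σw = 40: (892 + 43w) = 40·(27 + w).
Rearranging, w·(43 − 40) = 40·27 − 892 = 188, so w ≈ 188/3 = 62.67.

w ≈ 62.7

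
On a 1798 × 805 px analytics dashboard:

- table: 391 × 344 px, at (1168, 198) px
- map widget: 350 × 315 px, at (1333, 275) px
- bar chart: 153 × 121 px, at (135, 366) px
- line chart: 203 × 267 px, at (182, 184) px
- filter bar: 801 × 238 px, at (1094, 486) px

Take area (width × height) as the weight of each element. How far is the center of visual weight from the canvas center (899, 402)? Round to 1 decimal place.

Areas: table 391·344 = 134504, map widget 350·315 = 110250, bar chart 153·121 = 18513, line chart 203·267 = 54201, filter bar 801·238 = 190638. Total weight = 508106.
Σw·x = 134504·1168 + 110250·1333 + 18513·135 + 54201·182 + 190638·1094 = 524985731, so x̄ = 524985731/508106 ≈ 1033.22.
Σw·y = 134504·198 + 110250·275 + 18513·366 + 54201·184 + 190638·486 = 166349352, so ȳ = 166349352/508106 ≈ 327.39.
Relative to (899, 402): Δ = (134.22, -74.61); |Δ| = √(134.22² + -74.61²) ≈ 153.56.

≈ 153.6 px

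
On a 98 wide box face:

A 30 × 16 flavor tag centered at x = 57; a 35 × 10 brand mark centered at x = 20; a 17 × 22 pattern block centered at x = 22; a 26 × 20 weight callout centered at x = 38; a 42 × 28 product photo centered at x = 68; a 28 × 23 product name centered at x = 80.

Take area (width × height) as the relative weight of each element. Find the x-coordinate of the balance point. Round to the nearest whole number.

x ≈ 55

Areas: flavor tag 30·16 = 480, brand mark 35·10 = 350, pattern block 17·22 = 374, weight callout 26·20 = 520, product photo 42·28 = 1176, product name 28·23 = 644. Total weight = 3544.
x-moment: 480·57 + 350·20 + 374·22 + 520·38 + 1176·68 + 644·80 = 193836; centroid 193836/3544 ≈ 54.69.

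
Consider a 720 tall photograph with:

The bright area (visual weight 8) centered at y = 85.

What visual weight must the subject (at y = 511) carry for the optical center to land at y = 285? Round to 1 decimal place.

The single fixed element contributes weight 8, moment 8·85 = 680.
For the centroid to hit 285: (680 + w·511) / (8 + w) = 285.
So w = (285·8 − 680)/(511 − 285) = 1600/226 ≈ 7.08.

w ≈ 7.1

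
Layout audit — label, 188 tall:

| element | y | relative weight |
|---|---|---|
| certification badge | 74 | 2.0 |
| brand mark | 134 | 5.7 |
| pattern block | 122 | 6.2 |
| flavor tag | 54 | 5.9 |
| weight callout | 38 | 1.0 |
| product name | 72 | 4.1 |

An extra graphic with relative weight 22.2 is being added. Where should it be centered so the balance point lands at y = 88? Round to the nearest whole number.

New total weight: (2.0 + 5.7 + 6.2 + 5.9 + 1.0 + 4.1) + 22.2 = 47.1.
y: need Σw·y = 47.1·88 = 4144.8. Existing = 2.0·74 + 5.7·134 + 6.2·122 + 5.9·54 + 1.0·38 + 4.1·72 = 2320.0. Remainder 1824.8 / 22.2 ≈ 82.20.

y ≈ 82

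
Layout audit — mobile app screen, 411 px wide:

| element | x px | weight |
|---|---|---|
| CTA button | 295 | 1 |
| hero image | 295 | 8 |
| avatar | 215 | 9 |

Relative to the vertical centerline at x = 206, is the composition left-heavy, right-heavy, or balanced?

right-heavy

Weights sum to 1 + 8 + 9 = 18.
x: (1·295 + 8·295 + 9·215) / 18 = 4590 / 18 ≈ 255.00
Since 255.0 is right of 206, the composition reads right-heavy.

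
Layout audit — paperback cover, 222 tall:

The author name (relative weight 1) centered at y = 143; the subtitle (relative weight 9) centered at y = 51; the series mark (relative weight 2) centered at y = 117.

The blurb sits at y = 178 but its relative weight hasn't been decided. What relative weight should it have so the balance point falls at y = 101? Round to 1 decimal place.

Existing Σw = 12 (1 + 9 + 2); existing moment 1·143 + 9·51 + 2·117 = 836.
Balance at y = 101 requires (836 + w·178) / (12 + w) = 101.
Rearranging, w·(178 − 101) = 101·12 − 836 = 376, so w ≈ 376/77 = 4.88.

w ≈ 4.9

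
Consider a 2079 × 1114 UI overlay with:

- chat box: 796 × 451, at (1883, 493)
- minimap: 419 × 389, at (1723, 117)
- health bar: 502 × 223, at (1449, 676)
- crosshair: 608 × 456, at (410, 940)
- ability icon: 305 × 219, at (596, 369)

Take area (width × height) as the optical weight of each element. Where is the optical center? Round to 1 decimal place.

Areas: chat box 796·451 = 358996, minimap 419·389 = 162991, health bar 502·223 = 111946, crosshair 608·456 = 277248, ability icon 305·219 = 66795. Total weight = 977976.
Σw·x = 358996·1883 + 162991·1723 + 111946·1449 + 277248·410 + 66795·596 = 1272514215, so x̄ = 1272514215/977976 ≈ 1301.17.
Σw·y = 358996·493 + 162991·117 + 111946·676 + 277248·940 + 66795·369 = 556990946, so ȳ = 556990946/977976 ≈ 569.53.

(1301.2, 569.5)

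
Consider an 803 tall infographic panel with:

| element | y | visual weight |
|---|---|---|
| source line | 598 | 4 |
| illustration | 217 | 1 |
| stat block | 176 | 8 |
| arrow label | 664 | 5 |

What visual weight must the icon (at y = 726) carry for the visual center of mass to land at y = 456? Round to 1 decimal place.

Fixed elements: Σw = 4 + 1 + 8 + 5 = 18, Σw·y = 4·598 + 1·217 + 8·176 + 5·664 = 7337.
For the centroid to hit 456: (7337 + w·726) / (18 + w) = 456.
Solving: w = (456·18 − 7337) / (726 − 456) = 871 / 270 ≈ 3.23.

w ≈ 3.2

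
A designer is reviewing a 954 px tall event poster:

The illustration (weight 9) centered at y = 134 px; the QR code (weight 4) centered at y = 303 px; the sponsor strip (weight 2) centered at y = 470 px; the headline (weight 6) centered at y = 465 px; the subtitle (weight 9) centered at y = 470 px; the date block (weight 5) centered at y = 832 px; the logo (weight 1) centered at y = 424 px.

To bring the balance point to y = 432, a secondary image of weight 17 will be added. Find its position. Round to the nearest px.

With the secondary image, Σw becomes 9 + 4 + 2 + 6 + 9 + 5 + 1 + 17 = 53.
y: target moment 53×432 = 22896; current 9·134 + 4·303 + 2·470 + 6·465 + 9·470 + 5·832 + 1·424 = 14962; the secondary image supplies 7934, so y = 7934/17 ≈ 466.71.

y ≈ 467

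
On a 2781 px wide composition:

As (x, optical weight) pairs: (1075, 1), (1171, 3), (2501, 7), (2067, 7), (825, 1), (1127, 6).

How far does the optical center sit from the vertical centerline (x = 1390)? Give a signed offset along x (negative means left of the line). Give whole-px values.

≈ 376 px

Weights sum to 1 + 3 + 7 + 7 + 1 + 6 = 25.
x: moment 44151 / weight 25 ≈ 1766.04
Offset from x = 1390: 1766.04 − 1390 ≈ 376.04.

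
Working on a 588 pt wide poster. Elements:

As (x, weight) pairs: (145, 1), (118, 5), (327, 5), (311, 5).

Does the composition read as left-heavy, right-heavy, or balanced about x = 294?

Total weight = 1 + 5 + 5 + 5 = 16.
x: (1·145 + 5·118 + 5·327 + 5·311) / 16 = 3925 / 16 ≈ 245.31
245.3 vs midline 294 → left-heavy.

left-heavy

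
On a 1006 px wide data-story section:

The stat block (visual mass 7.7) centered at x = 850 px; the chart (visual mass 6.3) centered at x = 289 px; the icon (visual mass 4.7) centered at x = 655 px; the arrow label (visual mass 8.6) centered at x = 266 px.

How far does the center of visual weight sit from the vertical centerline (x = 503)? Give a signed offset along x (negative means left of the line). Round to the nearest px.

Σw = 7.7 + 6.3 + 4.7 + 8.6 = 27.3.
x: (7.7·850 + 6.3·289 + 4.7·655 + 8.6·266) / 27.3 = 13731.8 / 27.3 ≈ 503.00
Difference: 503.00 − 503 ≈ -0.00.

≈ 0 px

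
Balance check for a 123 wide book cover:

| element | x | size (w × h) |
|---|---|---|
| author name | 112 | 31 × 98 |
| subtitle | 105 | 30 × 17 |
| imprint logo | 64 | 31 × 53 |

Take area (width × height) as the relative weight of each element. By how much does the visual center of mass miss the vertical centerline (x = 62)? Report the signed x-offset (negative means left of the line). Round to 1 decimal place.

≈ 34.1

Areas: author name 31·98 = 3038, subtitle 30·17 = 510, imprint logo 31·53 = 1643. Total weight = 5191.
x: (3038·112 + 510·105 + 1643·64) / 5191 = 498958 / 5191 ≈ 96.12
Offset from x = 62: 96.12 − 62 ≈ 34.12.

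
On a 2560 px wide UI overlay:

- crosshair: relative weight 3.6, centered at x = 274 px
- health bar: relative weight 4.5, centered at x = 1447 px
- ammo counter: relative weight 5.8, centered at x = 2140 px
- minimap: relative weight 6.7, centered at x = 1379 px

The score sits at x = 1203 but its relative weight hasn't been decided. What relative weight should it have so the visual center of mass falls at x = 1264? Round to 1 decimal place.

w ≈ 51.0

Existing Σw = 20.6 (3.6 + 4.5 + 5.8 + 6.7); existing moment 3.6·274 + 4.5·1447 + 5.8·2140 + 6.7·1379 = 29149.2.
Set Σw·x/Σw = 1264: (29149.2 + 1203w) = 1264·(20.6 + w).
Solving: w = (1264·20.6 − 29149.2) / (1203 − 1264) = -3110.8 / -61 ≈ 51.00.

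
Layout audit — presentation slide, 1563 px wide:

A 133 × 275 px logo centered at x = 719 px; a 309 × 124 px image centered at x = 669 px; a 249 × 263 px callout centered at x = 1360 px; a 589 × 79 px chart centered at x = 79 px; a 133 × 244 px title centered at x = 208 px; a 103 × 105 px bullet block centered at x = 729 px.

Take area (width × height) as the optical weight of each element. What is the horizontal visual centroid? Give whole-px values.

x ≈ 692

Taking area as weight: logo 133·275 = 36575, image 309·124 = 38316, callout 249·263 = 65487, chart 589·79 = 46531, title 133·244 = 32452, bullet block 103·105 = 10815. Sum 230176.
Σw·x = 159303249; x̄ = 159303249/230176 ≈ 692.09.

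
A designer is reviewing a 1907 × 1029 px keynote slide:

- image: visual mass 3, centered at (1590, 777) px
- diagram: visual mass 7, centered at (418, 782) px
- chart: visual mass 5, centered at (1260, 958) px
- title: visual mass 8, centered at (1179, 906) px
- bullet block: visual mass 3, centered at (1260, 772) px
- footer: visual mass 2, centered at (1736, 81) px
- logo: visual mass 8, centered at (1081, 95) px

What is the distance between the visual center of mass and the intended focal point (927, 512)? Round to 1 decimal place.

Σw = 3 + 7 + 5 + 8 + 3 + 2 + 8 = 36.
x-moment: 3·1590 + 7·418 + 5·1260 + 8·1179 + 3·1260 + 2·1736 + 8·1081 = 39328; centroid 39328/36 ≈ 1092.44.
y-moment: 3·777 + 7·782 + 5·958 + 8·906 + 3·772 + 2·81 + 8·95 = 23081; centroid 23081/36 ≈ 641.14.
Relative to (927, 512): Δ = (165.44, 129.14); |Δ| = √(165.44² + 129.14²) ≈ 209.88.

≈ 209.9 px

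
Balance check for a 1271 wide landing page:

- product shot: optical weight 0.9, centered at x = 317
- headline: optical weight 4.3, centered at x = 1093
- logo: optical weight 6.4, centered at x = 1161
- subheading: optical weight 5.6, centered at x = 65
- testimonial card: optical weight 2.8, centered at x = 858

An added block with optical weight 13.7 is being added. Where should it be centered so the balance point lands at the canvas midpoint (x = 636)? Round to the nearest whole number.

New total weight: (0.9 + 4.3 + 6.4 + 5.6 + 2.8) + 13.7 = 33.7.
x: target moment 33.7×636 = 21433.2; current 0.9·317 + 4.3·1093 + 6.4·1161 + 5.6·65 + 2.8·858 = 15182.0; the added block supplies 6251.2, so x = 6251.2/13.7 ≈ 456.29.

x ≈ 456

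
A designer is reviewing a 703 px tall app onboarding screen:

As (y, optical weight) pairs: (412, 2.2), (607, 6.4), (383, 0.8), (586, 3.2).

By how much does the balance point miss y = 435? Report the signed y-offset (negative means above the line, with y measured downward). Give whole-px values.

Weights sum to 2.2 + 6.4 + 0.8 + 3.2 = 12.6.
Σw·y = 2.2·412 + 6.4·607 + 0.8·383 + 3.2·586 = 6972.8, so ȳ = 6972.8/12.6 ≈ 553.40.
Against y = 435, that's 553.40 − 435 = 118.40.

≈ 118 px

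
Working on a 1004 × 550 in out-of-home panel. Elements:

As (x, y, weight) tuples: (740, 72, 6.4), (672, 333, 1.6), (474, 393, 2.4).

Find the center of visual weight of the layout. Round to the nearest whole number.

Σw = 6.4 + 1.6 + 2.4 = 10.4.
Σw·x = 6.4·740 + 1.6·672 + 2.4·474 = 6948.8, so x̄ = 6948.8/10.4 ≈ 668.15.
Σw·y = 6.4·72 + 1.6·333 + 2.4·393 = 1936.8, so ȳ = 1936.8/10.4 ≈ 186.23.

(668, 186)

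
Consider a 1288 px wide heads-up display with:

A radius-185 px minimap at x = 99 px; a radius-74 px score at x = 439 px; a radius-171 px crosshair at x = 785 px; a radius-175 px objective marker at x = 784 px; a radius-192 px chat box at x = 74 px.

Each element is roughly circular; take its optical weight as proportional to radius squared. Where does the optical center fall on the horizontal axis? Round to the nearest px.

x ≈ 407

r² weights: minimap 185² = 34225, score 74² = 5476, crosshair 171² = 29241, objective marker 175² = 30625, chat box 192² = 36864. Total = 136431.
x-moment: 34225·99 + 5476·439 + 29241·785 + 30625·784 + 36864·74 = 55484360; centroid 55484360/136431 ≈ 406.68.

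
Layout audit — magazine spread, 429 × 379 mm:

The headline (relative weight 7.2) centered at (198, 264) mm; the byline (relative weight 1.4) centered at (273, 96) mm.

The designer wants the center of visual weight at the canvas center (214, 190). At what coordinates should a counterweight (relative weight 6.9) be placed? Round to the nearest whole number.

With the counterweight, Σw becomes 7.2 + 1.4 + 6.9 = 15.5.
Along x: (1807.8 + 6.9·x) / 15.5 = 214 (existing moment 7.2·198 + 1.4·273 = 1807.8) ⇒ x = (3317.0 − 1807.8) / 6.9 ≈ 218.72.
Along y: (2035.2 + 6.9·y) / 15.5 = 190 (existing moment 7.2·264 + 1.4·96 = 2035.2) ⇒ y = (2945.0 − 2035.2) / 6.9 ≈ 131.86.

(219, 132)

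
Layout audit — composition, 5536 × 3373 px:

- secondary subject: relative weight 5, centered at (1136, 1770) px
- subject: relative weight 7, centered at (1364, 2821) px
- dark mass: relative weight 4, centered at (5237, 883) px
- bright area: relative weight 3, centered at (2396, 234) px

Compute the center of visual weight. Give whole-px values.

(2282, 1728)

Weights sum to 5 + 7 + 4 + 3 = 19.
Σw·x = 5·1136 + 7·1364 + 4·5237 + 3·2396 = 43364, so x̄ = 43364/19 ≈ 2282.32.
Σw·y = 5·1770 + 7·2821 + 4·883 + 3·234 = 32831, so ȳ = 32831/19 ≈ 1727.95.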